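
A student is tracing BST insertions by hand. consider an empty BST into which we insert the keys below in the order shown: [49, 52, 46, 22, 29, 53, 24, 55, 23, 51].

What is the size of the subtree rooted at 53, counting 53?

2

Insert 49: tree is empty, so 49 becomes the root.
Insert 52: 52 > 49 → go right. Place as right child of 49.
Insert 46: 46 < 49 → go left. Place as left child of 49.
Insert 22: 22 < 49 → go left; 22 < 46 → go left. Place as left child of 46.
Insert 29: 29 < 49 → go left; 29 < 46 → go left; 29 > 22 → go right. Place as right child of 22.
Insert 53: 53 > 49 → go right; 53 > 52 → go right. Place as right child of 52.
Insert 24: 24 < 49 → go left; 24 < 46 → go left; 24 > 22 → go right; 24 < 29 → go left. Place as left child of 29.
Insert 55: 55 > 49 → go right; 55 > 52 → go right; 55 > 53 → go right. Place as right child of 53.
Insert 23: 23 < 49 → go left; 23 < 46 → go left; 23 > 22 → go right; 23 < 29 → go left; 23 < 24 → go left. Place as left child of 24.
Insert 51: 51 > 49 → go right; 51 < 52 → go left. Place as left child of 52.

Subtree rooted at 53 contains: 53, 55 — 2 nodes.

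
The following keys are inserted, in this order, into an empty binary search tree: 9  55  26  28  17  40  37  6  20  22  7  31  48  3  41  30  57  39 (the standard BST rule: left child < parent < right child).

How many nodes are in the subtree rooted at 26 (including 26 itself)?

12

9: root
55: right child of 9 (depth 1)
26: left child of 55 (depth 2)
28: right child of 26 (depth 3)
17: left child of 26 (depth 3)
40: right child of 28 (depth 4)
37: left child of 40 (depth 5)
6: left child of 9 (depth 1)
20: right child of 17 (depth 4)
22: right child of 20 (depth 5)
7: right child of 6 (depth 2)
31: left child of 37 (depth 6)
48: right child of 40 (depth 5)
3: left child of 6 (depth 2)
41: left child of 48 (depth 6)
30: left child of 31 (depth 7)
57: right child of 55 (depth 2)
39: right child of 37 (depth 6)

Subtree rooted at 26 contains: 26, 17, 20, 22, 28, 40, 37, 31, 30, 39, 48, 41 — 12 nodes.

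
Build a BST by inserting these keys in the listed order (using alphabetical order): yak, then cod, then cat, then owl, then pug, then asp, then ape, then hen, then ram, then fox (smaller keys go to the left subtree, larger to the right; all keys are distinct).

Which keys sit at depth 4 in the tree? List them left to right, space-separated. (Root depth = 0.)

Insert yak: tree is empty, so yak becomes the root.
Insert cod: cod < yak → go left. Place as left child of yak.
Insert cat: cat < yak → go left; cat < cod → go left. Place as left child of cod.
Insert owl: owl < yak → go left; owl > cod → go right. Place as right child of cod.
Insert pug: pug < yak → go left; pug > cod → go right; pug > owl → go right. Place as right child of owl.
Insert asp: asp < yak → go left; asp < cod → go left; asp < cat → go left. Place as left child of cat.
Insert ape: ape < yak → go left; ape < cod → go left; ape < cat → go left; ape < asp → go left. Place as left child of asp.
Insert hen: hen < yak → go left; hen > cod → go right; hen < owl → go left. Place as left child of owl.
Insert ram: ram < yak → go left; ram > cod → go right; ram > owl → go right; ram > pug → go right. Place as right child of pug.
Insert fox: fox < yak → go left; fox > cod → go right; fox < owl → go left; fox < hen → go left. Place as left child of hen.

ape fox ram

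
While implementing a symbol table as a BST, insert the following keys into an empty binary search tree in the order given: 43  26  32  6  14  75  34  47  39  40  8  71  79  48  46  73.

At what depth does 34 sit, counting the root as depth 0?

Resulting structure (node: left, right):
  43: L=26, R=75
  26: L=6, R=32
  32: L=–, R=34
  6: L=–, R=14
  14: L=8, R=–
  75: L=47, R=79
  34: L=–, R=39
  47: L=46, R=71
  39: L=–, R=40
  40: L=–, R=–
  8: L=–, R=–
  71: L=48, R=73
  79: L=–, R=–
  48: L=–, R=–
  46: L=–, R=–
  73: L=–, R=–

Path to 34: 43 → 26 → 32 → 34, which is 3 edges.

3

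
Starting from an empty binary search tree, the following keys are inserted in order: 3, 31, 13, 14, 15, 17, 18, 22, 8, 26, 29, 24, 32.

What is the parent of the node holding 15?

14

Insert 3: tree is empty, so 3 becomes the root.
Insert 31: 31 > 3 → go right. Place as right child of 3.
Insert 13: 13 > 3 → go right; 13 < 31 → go left. Place as left child of 31.
Insert 14: 14 > 3 → go right; 14 < 31 → go left; 14 > 13 → go right. Place as right child of 13.
Insert 15: 15 > 3 → go right; 15 < 31 → go left; 15 > 13 → go right; 15 > 14 → go right. Place as right child of 14.
Insert 17: 17 > 3 → go right; 17 < 31 → go left; 17 > 13 → go right; 17 > 14 → go right; 17 > 15 → go right. Place as right child of 15.
Insert 18: 18 > 3 → go right; 18 < 31 → go left; 18 > 13 → go right; 18 > 14 → go right; 18 > 15 → go right; 18 > 17 → go right. Place as right child of 17.
Insert 22: 22 > 3 → go right; 22 < 31 → go left; 22 > 13 → go right; 22 > 14 → go right; 22 > 15 → go right; 22 > 17 → go right; 22 > 18 → go right. Place as right child of 18.
Insert 8: 8 > 3 → go right; 8 < 31 → go left; 8 < 13 → go left. Place as left child of 13.
Insert 26: 26 > 3 → go right; 26 < 31 → go left; 26 > 13 → go right; 26 > 14 → go right; 26 > 15 → go right; 26 > 17 → go right; 26 > 18 → go right; 26 > 22 → go right. Place as right child of 22.
Insert 29: 29 > 3 → go right; 29 < 31 → go left; 29 > 13 → go right; 29 > 14 → go right; 29 > 15 → go right; 29 > 17 → go right; 29 > 18 → go right; 29 > 22 → go right; 29 > 26 → go right. Place as right child of 26.
Insert 24: 24 > 3 → go right; 24 < 31 → go left; 24 > 13 → go right; 24 > 14 → go right; 24 > 15 → go right; 24 > 17 → go right; 24 > 18 → go right; 24 > 22 → go right; 24 < 26 → go left. Place as left child of 26.
Insert 32: 32 > 3 → go right; 32 > 31 → go right. Place as right child of 31.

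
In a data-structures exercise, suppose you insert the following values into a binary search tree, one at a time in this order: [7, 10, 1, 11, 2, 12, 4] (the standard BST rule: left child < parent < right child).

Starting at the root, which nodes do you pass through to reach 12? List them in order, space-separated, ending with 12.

7: root
10: right child of 7 (depth 1)
1: left child of 7 (depth 1)
11: right child of 10 (depth 2)
2: right child of 1 (depth 2)
12: right child of 11 (depth 3)
4: right child of 2 (depth 3)

7 10 11 12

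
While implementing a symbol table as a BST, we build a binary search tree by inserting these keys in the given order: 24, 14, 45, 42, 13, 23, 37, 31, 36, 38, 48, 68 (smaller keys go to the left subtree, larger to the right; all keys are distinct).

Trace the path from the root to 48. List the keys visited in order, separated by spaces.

24: root
14: left child of 24 (depth 1)
45: right child of 24 (depth 1)
42: left child of 45 (depth 2)
13: left child of 14 (depth 2)
23: right child of 14 (depth 2)
37: left child of 42 (depth 3)
31: left child of 37 (depth 4)
36: right child of 31 (depth 5)
38: right child of 37 (depth 4)
48: right child of 45 (depth 2)
68: right child of 48 (depth 3)

24 45 48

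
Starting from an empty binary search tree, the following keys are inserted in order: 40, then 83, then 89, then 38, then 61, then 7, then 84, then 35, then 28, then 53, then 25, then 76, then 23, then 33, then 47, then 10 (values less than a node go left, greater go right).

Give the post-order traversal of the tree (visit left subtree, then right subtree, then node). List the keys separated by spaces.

Resulting structure (node: left, right):
  40: L=38, R=83
  83: L=61, R=89
  89: L=84, R=–
  38: L=7, R=–
  61: L=53, R=76
  7: L=–, R=35
  84: L=–, R=–
  35: L=28, R=–
  28: L=25, R=33
  53: L=47, R=–
  25: L=23, R=–
  76: L=–, R=–
  23: L=10, R=–
  33: L=–, R=–
  47: L=–, R=–
  10: L=–, R=–

10 23 25 33 28 35 7 38 47 53 76 61 84 89 83 40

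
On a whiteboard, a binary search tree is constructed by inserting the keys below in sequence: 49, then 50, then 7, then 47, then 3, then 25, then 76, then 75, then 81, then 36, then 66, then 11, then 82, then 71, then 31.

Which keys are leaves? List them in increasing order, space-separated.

3 11 31 71 82

49: root
50: right child of 49 (depth 1)
7: left child of 49 (depth 1)
47: right child of 7 (depth 2)
3: left child of 7 (depth 2)
25: left child of 47 (depth 3)
76: right child of 50 (depth 2)
75: left child of 76 (depth 3)
81: right child of 76 (depth 3)
36: right child of 25 (depth 4)
66: left child of 75 (depth 4)
11: left child of 25 (depth 4)
82: right child of 81 (depth 4)
71: right child of 66 (depth 5)
31: left child of 36 (depth 5)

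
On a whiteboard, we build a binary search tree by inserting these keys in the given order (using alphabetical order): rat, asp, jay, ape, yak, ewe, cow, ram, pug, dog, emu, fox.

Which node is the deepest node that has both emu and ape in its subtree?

asp

Insert rat: tree is empty, so rat becomes the root.
Insert asp: asp < rat → go left. Place as left child of rat.
Insert jay: jay < rat → go left; jay > asp → go right. Place as right child of asp.
Insert ape: ape < rat → go left; ape < asp → go left. Place as left child of asp.
Insert yak: yak > rat → go right. Place as right child of rat.
Insert ewe: ewe < rat → go left; ewe > asp → go right; ewe < jay → go left. Place as left child of jay.
Insert cow: cow < rat → go left; cow > asp → go right; cow < jay → go left; cow < ewe → go left. Place as left child of ewe.
Insert ram: ram < rat → go left; ram > asp → go right; ram > jay → go right. Place as right child of jay.
Insert pug: pug < rat → go left; pug > asp → go right; pug > jay → go right; pug < ram → go left. Place as left child of ram.
Insert dog: dog < rat → go left; dog > asp → go right; dog < jay → go left; dog < ewe → go left; dog > cow → go right. Place as right child of cow.
Insert emu: emu < rat → go left; emu > asp → go right; emu < jay → go left; emu < ewe → go left; emu > cow → go right; emu > dog → go right. Place as right child of dog.
Insert fox: fox < rat → go left; fox > asp → go right; fox < jay → go left; fox > ewe → go right. Place as right child of ewe.

Path to emu: rat → asp → jay → ewe → cow → dog → emu
Path to ape: rat → asp → ape
The paths share a prefix ending at asp, then split left and right.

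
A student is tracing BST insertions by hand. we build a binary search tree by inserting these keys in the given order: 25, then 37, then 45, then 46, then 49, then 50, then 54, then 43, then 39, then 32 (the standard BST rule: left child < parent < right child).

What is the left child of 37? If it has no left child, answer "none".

25: root
37: right child of 25 (depth 1)
45: right child of 37 (depth 2)
46: right child of 45 (depth 3)
49: right child of 46 (depth 4)
50: right child of 49 (depth 5)
54: right child of 50 (depth 6)
43: left child of 45 (depth 3)
39: left child of 43 (depth 4)
32: left child of 37 (depth 2)

32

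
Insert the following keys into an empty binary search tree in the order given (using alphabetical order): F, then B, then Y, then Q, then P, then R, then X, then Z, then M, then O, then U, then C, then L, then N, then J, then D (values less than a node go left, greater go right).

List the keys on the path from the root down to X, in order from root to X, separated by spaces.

F Y Q R X

Resulting structure (node: left, right):
  F: L=B, R=Y
  B: L=–, R=C
  Y: L=Q, R=Z
  Q: L=P, R=R
  P: L=M, R=–
  R: L=–, R=X
  X: L=U, R=–
  Z: L=–, R=–
  M: L=L, R=O
  O: L=N, R=–
  U: L=–, R=–
  C: L=–, R=D
  L: L=J, R=–
  N: L=–, R=–
  J: L=–, R=–
  D: L=–, R=–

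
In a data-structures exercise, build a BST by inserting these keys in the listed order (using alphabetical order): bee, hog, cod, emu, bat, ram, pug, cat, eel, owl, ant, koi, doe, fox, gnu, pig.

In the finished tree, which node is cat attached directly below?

Insert bee: tree is empty, so bee becomes the root.
Insert hog: hog > bee → go right. Place as right child of bee.
Insert cod: cod > bee → go right; cod < hog → go left. Place as left child of hog.
Insert emu: emu > bee → go right; emu < hog → go left; emu > cod → go right. Place as right child of cod.
Insert bat: bat < bee → go left. Place as left child of bee.
Insert ram: ram > bee → go right; ram > hog → go right. Place as right child of hog.
Insert pug: pug > bee → go right; pug > hog → go right; pug < ram → go left. Place as left child of ram.
Insert cat: cat > bee → go right; cat < hog → go left; cat < cod → go left. Place as left child of cod.
Insert eel: eel > bee → go right; eel < hog → go left; eel > cod → go right; eel < emu → go left. Place as left child of emu.
Insert owl: owl > bee → go right; owl > hog → go right; owl < ram → go left; owl < pug → go left. Place as left child of pug.
Insert ant: ant < bee → go left; ant < bat → go left. Place as left child of bat.
Insert koi: koi > bee → go right; koi > hog → go right; koi < ram → go left; koi < pug → go left; koi < owl → go left. Place as left child of owl.
Insert doe: doe > bee → go right; doe < hog → go left; doe > cod → go right; doe < emu → go left; doe < eel → go left. Place as left child of eel.
Insert fox: fox > bee → go right; fox < hog → go left; fox > cod → go right; fox > emu → go right. Place as right child of emu.
Insert gnu: gnu > bee → go right; gnu < hog → go left; gnu > cod → go right; gnu > emu → go right; gnu > fox → go right. Place as right child of fox.
Insert pig: pig > bee → go right; pig > hog → go right; pig < ram → go left; pig < pug → go left; pig > owl → go right. Place as right child of owl.

cod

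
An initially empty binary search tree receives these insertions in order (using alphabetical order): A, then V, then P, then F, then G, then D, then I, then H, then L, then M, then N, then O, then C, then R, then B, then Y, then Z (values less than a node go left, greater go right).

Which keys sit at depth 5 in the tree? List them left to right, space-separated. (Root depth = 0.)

Insert A: tree is empty, so A becomes the root.
Insert V: V > A → go right. Place as right child of A.
Insert P: P > A → go right; P < V → go left. Place as left child of V.
Insert F: F > A → go right; F < V → go left; F < P → go left. Place as left child of P.
Insert G: G > A → go right; G < V → go left; G < P → go left; G > F → go right. Place as right child of F.
Insert D: D > A → go right; D < V → go left; D < P → go left; D < F → go left. Place as left child of F.
Insert I: I > A → go right; I < V → go left; I < P → go left; I > F → go right; I > G → go right. Place as right child of G.
Insert H: H > A → go right; H < V → go left; H < P → go left; H > F → go right; H > G → go right; H < I → go left. Place as left child of I.
Insert L: L > A → go right; L < V → go left; L < P → go left; L > F → go right; L > G → go right; L > I → go right. Place as right child of I.
Insert M: M > A → go right; M < V → go left; M < P → go left; M > F → go right; M > G → go right; M > I → go right; M > L → go right. Place as right child of L.
Insert N: N > A → go right; N < V → go left; N < P → go left; N > F → go right; N > G → go right; N > I → go right; N > L → go right; N > M → go right. Place as right child of M.
Insert O: O > A → go right; O < V → go left; O < P → go left; O > F → go right; O > G → go right; O > I → go right; O > L → go right; O > M → go right; O > N → go right. Place as right child of N.
Insert C: C > A → go right; C < V → go left; C < P → go left; C < F → go left; C < D → go left. Place as left child of D.
Insert R: R > A → go right; R < V → go left; R > P → go right. Place as right child of P.
Insert B: B > A → go right; B < V → go left; B < P → go left; B < F → go left; B < D → go left; B < C → go left. Place as left child of C.
Insert Y: Y > A → go right; Y > V → go right. Place as right child of V.
Insert Z: Z > A → go right; Z > V → go right; Z > Y → go right. Place as right child of Y.

C I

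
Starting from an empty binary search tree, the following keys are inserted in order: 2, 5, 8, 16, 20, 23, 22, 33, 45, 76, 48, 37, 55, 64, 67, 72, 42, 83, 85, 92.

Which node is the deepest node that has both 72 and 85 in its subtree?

Resulting structure (node: left, right):
  2: L=–, R=5
  5: L=–, R=8
  8: L=–, R=16
  16: L=–, R=20
  20: L=–, R=23
  23: L=22, R=33
  22: L=–, R=–
  33: L=–, R=45
  45: L=37, R=76
  76: L=48, R=83
  48: L=–, R=55
  37: L=–, R=42
  55: L=–, R=64
  64: L=–, R=67
  67: L=–, R=72
  72: L=–, R=–
  42: L=–, R=–
  83: L=–, R=85
  85: L=–, R=92
  92: L=–, R=–

Path to 72: 2 → 5 → 8 → 16 → 20 → 23 → 33 → 45 → 76 → 48 → 55 → 64 → 67 → 72
Path to 85: 2 → 5 → 8 → 16 → 20 → 23 → 33 → 45 → 76 → 83 → 85
The paths share a prefix ending at 76, then split left and right.

76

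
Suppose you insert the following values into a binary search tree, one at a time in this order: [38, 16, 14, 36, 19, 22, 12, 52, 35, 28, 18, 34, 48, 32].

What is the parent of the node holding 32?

Insert 38: tree is empty, so 38 becomes the root.
Insert 16: 16 < 38 → go left. Place as left child of 38.
Insert 14: 14 < 38 → go left; 14 < 16 → go left. Place as left child of 16.
Insert 36: 36 < 38 → go left; 36 > 16 → go right. Place as right child of 16.
Insert 19: 19 < 38 → go left; 19 > 16 → go right; 19 < 36 → go left. Place as left child of 36.
Insert 22: 22 < 38 → go left; 22 > 16 → go right; 22 < 36 → go left; 22 > 19 → go right. Place as right child of 19.
Insert 12: 12 < 38 → go left; 12 < 16 → go left; 12 < 14 → go left. Place as left child of 14.
Insert 52: 52 > 38 → go right. Place as right child of 38.
Insert 35: 35 < 38 → go left; 35 > 16 → go right; 35 < 36 → go left; 35 > 19 → go right; 35 > 22 → go right. Place as right child of 22.
Insert 28: 28 < 38 → go left; 28 > 16 → go right; 28 < 36 → go left; 28 > 19 → go right; 28 > 22 → go right; 28 < 35 → go left. Place as left child of 35.
Insert 18: 18 < 38 → go left; 18 > 16 → go right; 18 < 36 → go left; 18 < 19 → go left. Place as left child of 19.
Insert 34: 34 < 38 → go left; 34 > 16 → go right; 34 < 36 → go left; 34 > 19 → go right; 34 > 22 → go right; 34 < 35 → go left; 34 > 28 → go right. Place as right child of 28.
Insert 48: 48 > 38 → go right; 48 < 52 → go left. Place as left child of 52.
Insert 32: 32 < 38 → go left; 32 > 16 → go right; 32 < 36 → go left; 32 > 19 → go right; 32 > 22 → go right; 32 < 35 → go left; 32 > 28 → go right; 32 < 34 → go left. Place as left child of 34.

34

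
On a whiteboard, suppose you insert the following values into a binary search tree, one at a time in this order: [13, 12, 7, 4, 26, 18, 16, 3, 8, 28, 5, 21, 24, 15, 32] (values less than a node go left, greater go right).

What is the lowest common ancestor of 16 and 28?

26

Insert 13: tree is empty, so 13 becomes the root.
Insert 12: 12 < 13 → go left. Place as left child of 13.
Insert 7: 7 < 13 → go left; 7 < 12 → go left. Place as left child of 12.
Insert 4: 4 < 13 → go left; 4 < 12 → go left; 4 < 7 → go left. Place as left child of 7.
Insert 26: 26 > 13 → go right. Place as right child of 13.
Insert 18: 18 > 13 → go right; 18 < 26 → go left. Place as left child of 26.
Insert 16: 16 > 13 → go right; 16 < 26 → go left; 16 < 18 → go left. Place as left child of 18.
Insert 3: 3 < 13 → go left; 3 < 12 → go left; 3 < 7 → go left; 3 < 4 → go left. Place as left child of 4.
Insert 8: 8 < 13 → go left; 8 < 12 → go left; 8 > 7 → go right. Place as right child of 7.
Insert 28: 28 > 13 → go right; 28 > 26 → go right. Place as right child of 26.
Insert 5: 5 < 13 → go left; 5 < 12 → go left; 5 < 7 → go left; 5 > 4 → go right. Place as right child of 4.
Insert 21: 21 > 13 → go right; 21 < 26 → go left; 21 > 18 → go right. Place as right child of 18.
Insert 24: 24 > 13 → go right; 24 < 26 → go left; 24 > 18 → go right; 24 > 21 → go right. Place as right child of 21.
Insert 15: 15 > 13 → go right; 15 < 26 → go left; 15 < 18 → go left; 15 < 16 → go left. Place as left child of 16.
Insert 32: 32 > 13 → go right; 32 > 26 → go right; 32 > 28 → go right. Place as right child of 28.

Path to 16: 13 → 26 → 18 → 16
Path to 28: 13 → 26 → 28
The paths share a prefix ending at 26, then split left and right.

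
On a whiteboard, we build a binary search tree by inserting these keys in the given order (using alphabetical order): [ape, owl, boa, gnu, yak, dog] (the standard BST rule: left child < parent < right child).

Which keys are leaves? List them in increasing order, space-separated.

ape: root
owl: right child of ape (depth 1)
boa: left child of owl (depth 2)
gnu: right child of boa (depth 3)
yak: right child of owl (depth 2)
dog: left child of gnu (depth 4)

dog yak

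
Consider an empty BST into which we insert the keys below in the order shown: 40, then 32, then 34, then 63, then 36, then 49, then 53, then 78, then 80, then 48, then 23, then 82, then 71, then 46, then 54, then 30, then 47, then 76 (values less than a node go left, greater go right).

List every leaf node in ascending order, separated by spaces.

30 36 47 54 76 82

Insert 40: tree is empty, so 40 becomes the root.
Insert 32: 32 < 40 → go left. Place as left child of 40.
Insert 34: 34 < 40 → go left; 34 > 32 → go right. Place as right child of 32.
Insert 63: 63 > 40 → go right. Place as right child of 40.
Insert 36: 36 < 40 → go left; 36 > 32 → go right; 36 > 34 → go right. Place as right child of 34.
Insert 49: 49 > 40 → go right; 49 < 63 → go left. Place as left child of 63.
Insert 53: 53 > 40 → go right; 53 < 63 → go left; 53 > 49 → go right. Place as right child of 49.
Insert 78: 78 > 40 → go right; 78 > 63 → go right. Place as right child of 63.
Insert 80: 80 > 40 → go right; 80 > 63 → go right; 80 > 78 → go right. Place as right child of 78.
Insert 48: 48 > 40 → go right; 48 < 63 → go left; 48 < 49 → go left. Place as left child of 49.
Insert 23: 23 < 40 → go left; 23 < 32 → go left. Place as left child of 32.
Insert 82: 82 > 40 → go right; 82 > 63 → go right; 82 > 78 → go right; 82 > 80 → go right. Place as right child of 80.
Insert 71: 71 > 40 → go right; 71 > 63 → go right; 71 < 78 → go left. Place as left child of 78.
Insert 46: 46 > 40 → go right; 46 < 63 → go left; 46 < 49 → go left; 46 < 48 → go left. Place as left child of 48.
Insert 54: 54 > 40 → go right; 54 < 63 → go left; 54 > 49 → go right; 54 > 53 → go right. Place as right child of 53.
Insert 30: 30 < 40 → go left; 30 < 32 → go left; 30 > 23 → go right. Place as right child of 23.
Insert 47: 47 > 40 → go right; 47 < 63 → go left; 47 < 49 → go left; 47 < 48 → go left; 47 > 46 → go right. Place as right child of 46.
Insert 76: 76 > 40 → go right; 76 > 63 → go right; 76 < 78 → go left; 76 > 71 → go right. Place as right child of 71.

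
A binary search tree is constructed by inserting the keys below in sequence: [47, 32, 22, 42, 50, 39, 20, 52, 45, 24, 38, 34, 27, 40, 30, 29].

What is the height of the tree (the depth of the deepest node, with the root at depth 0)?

6

47: root
32: left child of 47 (depth 1)
22: left child of 32 (depth 2)
42: right child of 32 (depth 2)
50: right child of 47 (depth 1)
39: left child of 42 (depth 3)
20: left child of 22 (depth 3)
52: right child of 50 (depth 2)
45: right child of 42 (depth 3)
24: right child of 22 (depth 3)
38: left child of 39 (depth 4)
34: left child of 38 (depth 5)
27: right child of 24 (depth 4)
40: right child of 39 (depth 4)
30: right child of 27 (depth 5)
29: left child of 30 (depth 6)

The deepest node is 29 at depth 6.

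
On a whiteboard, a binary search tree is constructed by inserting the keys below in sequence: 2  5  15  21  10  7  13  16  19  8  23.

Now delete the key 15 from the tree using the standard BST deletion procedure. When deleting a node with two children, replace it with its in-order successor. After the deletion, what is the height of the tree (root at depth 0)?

5

Insert 2: tree is empty, so 2 becomes the root.
Insert 5: 5 > 2 → go right. Place as right child of 2.
Insert 15: 15 > 2 → go right; 15 > 5 → go right. Place as right child of 5.
Insert 21: 21 > 2 → go right; 21 > 5 → go right; 21 > 15 → go right. Place as right child of 15.
Insert 10: 10 > 2 → go right; 10 > 5 → go right; 10 < 15 → go left. Place as left child of 15.
Insert 7: 7 > 2 → go right; 7 > 5 → go right; 7 < 15 → go left; 7 < 10 → go left. Place as left child of 10.
Insert 13: 13 > 2 → go right; 13 > 5 → go right; 13 < 15 → go left; 13 > 10 → go right. Place as right child of 10.
Insert 16: 16 > 2 → go right; 16 > 5 → go right; 16 > 15 → go right; 16 < 21 → go left. Place as left child of 21.
Insert 19: 19 > 2 → go right; 19 > 5 → go right; 19 > 15 → go right; 19 < 21 → go left; 19 > 16 → go right. Place as right child of 16.
Insert 8: 8 > 2 → go right; 8 > 5 → go right; 8 < 15 → go left; 8 < 10 → go left; 8 > 7 → go right. Place as right child of 7.
Insert 23: 23 > 2 → go right; 23 > 5 → go right; 23 > 15 → go right; 23 > 21 → go right. Place as right child of 21.

Delete 15 (two children — replace with in-order successor).
After deletion, deepest node is 8 at depth 5.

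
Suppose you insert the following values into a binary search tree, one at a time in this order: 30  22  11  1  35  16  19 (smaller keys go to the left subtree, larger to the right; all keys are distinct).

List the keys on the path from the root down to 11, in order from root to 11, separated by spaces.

Insert 30: tree is empty, so 30 becomes the root.
Insert 22: 22 < 30 → go left. Place as left child of 30.
Insert 11: 11 < 30 → go left; 11 < 22 → go left. Place as left child of 22.
Insert 1: 1 < 30 → go left; 1 < 22 → go left; 1 < 11 → go left. Place as left child of 11.
Insert 35: 35 > 30 → go right. Place as right child of 30.
Insert 16: 16 < 30 → go left; 16 < 22 → go left; 16 > 11 → go right. Place as right child of 11.
Insert 19: 19 < 30 → go left; 19 < 22 → go left; 19 > 11 → go right; 19 > 16 → go right. Place as right child of 16.

30 22 11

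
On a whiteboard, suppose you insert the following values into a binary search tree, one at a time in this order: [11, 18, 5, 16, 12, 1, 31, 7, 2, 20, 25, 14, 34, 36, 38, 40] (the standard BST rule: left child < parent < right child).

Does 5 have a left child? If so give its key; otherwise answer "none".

1

11: root
18: right child of 11 (depth 1)
5: left child of 11 (depth 1)
16: left child of 18 (depth 2)
12: left child of 16 (depth 3)
1: left child of 5 (depth 2)
31: right child of 18 (depth 2)
7: right child of 5 (depth 2)
2: right child of 1 (depth 3)
20: left child of 31 (depth 3)
25: right child of 20 (depth 4)
14: right child of 12 (depth 4)
34: right child of 31 (depth 3)
36: right child of 34 (depth 4)
38: right child of 36 (depth 5)
40: right child of 38 (depth 6)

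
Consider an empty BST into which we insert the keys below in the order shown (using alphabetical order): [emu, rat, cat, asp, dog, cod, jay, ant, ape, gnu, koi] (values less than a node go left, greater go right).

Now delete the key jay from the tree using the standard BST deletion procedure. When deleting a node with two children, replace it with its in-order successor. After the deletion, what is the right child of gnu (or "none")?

none

Insert emu: tree is empty, so emu becomes the root.
Insert rat: rat > emu → go right. Place as right child of emu.
Insert cat: cat < emu → go left. Place as left child of emu.
Insert asp: asp < emu → go left; asp < cat → go left. Place as left child of cat.
Insert dog: dog < emu → go left; dog > cat → go right. Place as right child of cat.
Insert cod: cod < emu → go left; cod > cat → go right; cod < dog → go left. Place as left child of dog.
Insert jay: jay > emu → go right; jay < rat → go left. Place as left child of rat.
Insert ant: ant < emu → go left; ant < cat → go left; ant < asp → go left. Place as left child of asp.
Insert ape: ape < emu → go left; ape < cat → go left; ape < asp → go left; ape > ant → go right. Place as right child of ant.
Insert gnu: gnu > emu → go right; gnu < rat → go left; gnu < jay → go left. Place as left child of jay.
Insert koi: koi > emu → go right; koi < rat → go left; koi > jay → go right. Place as right child of jay.

Delete jay (two children — replace with in-order successor).
After deletion, gnu's right child: none.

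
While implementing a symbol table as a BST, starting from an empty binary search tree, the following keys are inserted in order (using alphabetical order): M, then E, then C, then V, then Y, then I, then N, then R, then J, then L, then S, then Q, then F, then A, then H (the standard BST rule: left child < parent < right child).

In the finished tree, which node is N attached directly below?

Resulting structure (node: left, right):
  M: L=E, R=V
  E: L=C, R=I
  C: L=A, R=–
  V: L=N, R=Y
  Y: L=–, R=–
  I: L=F, R=J
  N: L=–, R=R
  R: L=Q, R=S
  J: L=–, R=L
  L: L=–, R=–
  S: L=–, R=–
  Q: L=–, R=–
  F: L=–, R=H
  A: L=–, R=–
  H: L=–, R=–

V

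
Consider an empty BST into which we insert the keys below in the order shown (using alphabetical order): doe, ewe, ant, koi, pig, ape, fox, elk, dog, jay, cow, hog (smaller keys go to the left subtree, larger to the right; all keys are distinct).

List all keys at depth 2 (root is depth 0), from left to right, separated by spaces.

doe: root
ewe: right child of doe (depth 1)
ant: left child of doe (depth 1)
koi: right child of ewe (depth 2)
pig: right child of koi (depth 3)
ape: right child of ant (depth 2)
fox: left child of koi (depth 3)
elk: left child of ewe (depth 2)
dog: left child of elk (depth 3)
jay: right child of fox (depth 4)
cow: right child of ape (depth 3)
hog: left child of jay (depth 5)

ape elk koi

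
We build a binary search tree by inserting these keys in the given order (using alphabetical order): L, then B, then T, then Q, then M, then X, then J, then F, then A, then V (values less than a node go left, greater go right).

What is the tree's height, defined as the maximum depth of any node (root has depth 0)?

3

L: root
B: left child of L (depth 1)
T: right child of L (depth 1)
Q: left child of T (depth 2)
M: left child of Q (depth 3)
X: right child of T (depth 2)
J: right child of B (depth 2)
F: left child of J (depth 3)
A: left child of B (depth 2)
V: left child of X (depth 3)

The deepest node is M at depth 3.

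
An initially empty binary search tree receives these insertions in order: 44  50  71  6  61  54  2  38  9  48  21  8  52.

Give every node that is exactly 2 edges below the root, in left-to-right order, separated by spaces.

44: root
50: right child of 44 (depth 1)
71: right child of 50 (depth 2)
6: left child of 44 (depth 1)
61: left child of 71 (depth 3)
54: left child of 61 (depth 4)
2: left child of 6 (depth 2)
38: right child of 6 (depth 2)
9: left child of 38 (depth 3)
48: left child of 50 (depth 2)
21: right child of 9 (depth 4)
8: left child of 9 (depth 4)
52: left child of 54 (depth 5)

2 38 48 71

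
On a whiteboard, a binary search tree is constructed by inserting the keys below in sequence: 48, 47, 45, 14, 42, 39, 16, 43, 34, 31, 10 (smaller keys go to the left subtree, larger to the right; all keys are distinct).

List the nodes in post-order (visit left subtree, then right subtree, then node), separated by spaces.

10 31 34 16 39 43 42 14 45 47 48

48: root
47: left child of 48 (depth 1)
45: left child of 47 (depth 2)
14: left child of 45 (depth 3)
42: right child of 14 (depth 4)
39: left child of 42 (depth 5)
16: left child of 39 (depth 6)
43: right child of 42 (depth 5)
34: right child of 16 (depth 7)
31: left child of 34 (depth 8)
10: left child of 14 (depth 4)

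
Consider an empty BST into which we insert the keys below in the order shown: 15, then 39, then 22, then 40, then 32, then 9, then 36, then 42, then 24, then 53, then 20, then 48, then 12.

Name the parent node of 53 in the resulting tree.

Insert 15: tree is empty, so 15 becomes the root.
Insert 39: 39 > 15 → go right. Place as right child of 15.
Insert 22: 22 > 15 → go right; 22 < 39 → go left. Place as left child of 39.
Insert 40: 40 > 15 → go right; 40 > 39 → go right. Place as right child of 39.
Insert 32: 32 > 15 → go right; 32 < 39 → go left; 32 > 22 → go right. Place as right child of 22.
Insert 9: 9 < 15 → go left. Place as left child of 15.
Insert 36: 36 > 15 → go right; 36 < 39 → go left; 36 > 22 → go right; 36 > 32 → go right. Place as right child of 32.
Insert 42: 42 > 15 → go right; 42 > 39 → go right; 42 > 40 → go right. Place as right child of 40.
Insert 24: 24 > 15 → go right; 24 < 39 → go left; 24 > 22 → go right; 24 < 32 → go left. Place as left child of 32.
Insert 53: 53 > 15 → go right; 53 > 39 → go right; 53 > 40 → go right; 53 > 42 → go right. Place as right child of 42.
Insert 20: 20 > 15 → go right; 20 < 39 → go left; 20 < 22 → go left. Place as left child of 22.
Insert 48: 48 > 15 → go right; 48 > 39 → go right; 48 > 40 → go right; 48 > 42 → go right; 48 < 53 → go left. Place as left child of 53.
Insert 12: 12 < 15 → go left; 12 > 9 → go right. Place as right child of 9.

42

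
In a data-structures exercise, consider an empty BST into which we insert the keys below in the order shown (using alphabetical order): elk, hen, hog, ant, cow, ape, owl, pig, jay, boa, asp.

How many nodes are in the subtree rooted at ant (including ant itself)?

5

elk: root
hen: right child of elk (depth 1)
hog: right child of hen (depth 2)
ant: left child of elk (depth 1)
cow: right child of ant (depth 2)
ape: left child of cow (depth 3)
owl: right child of hog (depth 3)
pig: right child of owl (depth 4)
jay: left child of owl (depth 4)
boa: right child of ape (depth 4)
asp: left child of boa (depth 5)

Subtree rooted at ant contains: ant, cow, ape, boa, asp — 5 nodes.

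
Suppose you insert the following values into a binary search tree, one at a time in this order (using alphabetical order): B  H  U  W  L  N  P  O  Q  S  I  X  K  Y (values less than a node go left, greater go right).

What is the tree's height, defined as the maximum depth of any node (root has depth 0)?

7

B: root
H: right child of B (depth 1)
U: right child of H (depth 2)
W: right child of U (depth 3)
L: left child of U (depth 3)
N: right child of L (depth 4)
P: right child of N (depth 5)
O: left child of P (depth 6)
Q: right child of P (depth 6)
S: right child of Q (depth 7)
I: left child of L (depth 4)
X: right child of W (depth 4)
K: right child of I (depth 5)
Y: right child of X (depth 5)

The deepest node is S at depth 7.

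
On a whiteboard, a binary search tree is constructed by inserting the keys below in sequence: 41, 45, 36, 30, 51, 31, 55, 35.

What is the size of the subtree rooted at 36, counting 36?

Resulting structure (node: left, right):
  41: L=36, R=45
  45: L=–, R=51
  36: L=30, R=–
  30: L=–, R=31
  51: L=–, R=55
  31: L=–, R=35
  55: L=–, R=–
  35: L=–, R=–

Subtree rooted at 36 contains: 36, 30, 31, 35 — 4 nodes.

4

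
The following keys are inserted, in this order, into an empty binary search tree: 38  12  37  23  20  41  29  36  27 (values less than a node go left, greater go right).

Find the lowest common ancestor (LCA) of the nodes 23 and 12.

38: root
12: left child of 38 (depth 1)
37: right child of 12 (depth 2)
23: left child of 37 (depth 3)
20: left child of 23 (depth 4)
41: right child of 38 (depth 1)
29: right child of 23 (depth 4)
36: right child of 29 (depth 5)
27: left child of 29 (depth 5)

Path to 23: 38 → 12 → 37 → 23
Path to 12: 38 → 12
12 lies on both paths and is an ancestor of the other node.

12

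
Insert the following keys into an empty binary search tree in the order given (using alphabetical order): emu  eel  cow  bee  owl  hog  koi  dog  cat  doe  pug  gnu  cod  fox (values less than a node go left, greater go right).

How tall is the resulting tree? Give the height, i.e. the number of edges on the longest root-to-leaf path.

5

Insert emu: tree is empty, so emu becomes the root.
Insert eel: eel < emu → go left. Place as left child of emu.
Insert cow: cow < emu → go left; cow < eel → go left. Place as left child of eel.
Insert bee: bee < emu → go left; bee < eel → go left; bee < cow → go left. Place as left child of cow.
Insert owl: owl > emu → go right. Place as right child of emu.
Insert hog: hog > emu → go right; hog < owl → go left. Place as left child of owl.
Insert koi: koi > emu → go right; koi < owl → go left; koi > hog → go right. Place as right child of hog.
Insert dog: dog < emu → go left; dog < eel → go left; dog > cow → go right. Place as right child of cow.
Insert cat: cat < emu → go left; cat < eel → go left; cat < cow → go left; cat > bee → go right. Place as right child of bee.
Insert doe: doe < emu → go left; doe < eel → go left; doe > cow → go right; doe < dog → go left. Place as left child of dog.
Insert pug: pug > emu → go right; pug > owl → go right. Place as right child of owl.
Insert gnu: gnu > emu → go right; gnu < owl → go left; gnu < hog → go left. Place as left child of hog.
Insert cod: cod < emu → go left; cod < eel → go left; cod < cow → go left; cod > bee → go right; cod > cat → go right. Place as right child of cat.
Insert fox: fox > emu → go right; fox < owl → go left; fox < hog → go left; fox < gnu → go left. Place as left child of gnu.

The deepest node is cod at depth 5.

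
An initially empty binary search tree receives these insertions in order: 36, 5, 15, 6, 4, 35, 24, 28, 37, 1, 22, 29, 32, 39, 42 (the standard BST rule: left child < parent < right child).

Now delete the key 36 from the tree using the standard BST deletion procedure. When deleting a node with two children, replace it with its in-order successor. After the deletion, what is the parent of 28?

Insert 36: tree is empty, so 36 becomes the root.
Insert 5: 5 < 36 → go left. Place as left child of 36.
Insert 15: 15 < 36 → go left; 15 > 5 → go right. Place as right child of 5.
Insert 6: 6 < 36 → go left; 6 > 5 → go right; 6 < 15 → go left. Place as left child of 15.
Insert 4: 4 < 36 → go left; 4 < 5 → go left. Place as left child of 5.
Insert 35: 35 < 36 → go left; 35 > 5 → go right; 35 > 15 → go right. Place as right child of 15.
Insert 24: 24 < 36 → go left; 24 > 5 → go right; 24 > 15 → go right; 24 < 35 → go left. Place as left child of 35.
Insert 28: 28 < 36 → go left; 28 > 5 → go right; 28 > 15 → go right; 28 < 35 → go left; 28 > 24 → go right. Place as right child of 24.
Insert 37: 37 > 36 → go right. Place as right child of 36.
Insert 1: 1 < 36 → go left; 1 < 5 → go left; 1 < 4 → go left. Place as left child of 4.
Insert 22: 22 < 36 → go left; 22 > 5 → go right; 22 > 15 → go right; 22 < 35 → go left; 22 < 24 → go left. Place as left child of 24.
Insert 29: 29 < 36 → go left; 29 > 5 → go right; 29 > 15 → go right; 29 < 35 → go left; 29 > 24 → go right; 29 > 28 → go right. Place as right child of 28.
Insert 32: 32 < 36 → go left; 32 > 5 → go right; 32 > 15 → go right; 32 < 35 → go left; 32 > 24 → go right; 32 > 28 → go right; 32 > 29 → go right. Place as right child of 29.
Insert 39: 39 > 36 → go right; 39 > 37 → go right. Place as right child of 37.
Insert 42: 42 > 36 → go right; 42 > 37 → go right; 42 > 39 → go right. Place as right child of 39.

Delete 36 (two children — replace with in-order successor).
After deletion, 28's parent is 24.

24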